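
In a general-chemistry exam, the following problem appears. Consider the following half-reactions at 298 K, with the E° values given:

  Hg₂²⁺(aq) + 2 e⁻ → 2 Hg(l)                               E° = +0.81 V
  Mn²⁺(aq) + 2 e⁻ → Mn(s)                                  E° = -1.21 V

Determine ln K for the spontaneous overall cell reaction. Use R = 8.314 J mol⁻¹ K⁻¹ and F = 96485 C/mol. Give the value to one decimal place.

Cathode: Hg₂²⁺/Hg; anode: Mn²⁺/Mn. E°cell = (+0.81) − (-1.21) = +2.02 V, with n = 2.
ΔG° = −nFE° = −RT ln K, so ln K = nFE°/(RT) = (2)(96485)(+2.02) / ((8.314)(298)) = 157.331.

157.3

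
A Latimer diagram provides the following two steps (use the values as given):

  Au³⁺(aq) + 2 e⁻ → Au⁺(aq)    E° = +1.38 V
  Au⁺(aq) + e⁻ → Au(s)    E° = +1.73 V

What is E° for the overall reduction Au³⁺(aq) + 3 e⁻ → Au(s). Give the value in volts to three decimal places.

+1.497 V

Standard free energies of sequential steps add: ΔG°₃ = ΔG°₁ + ΔG°₂, so n₃E°₃ = n₁E°₁ + n₂E°₂.
E°₃ = (2×+1.38 + 1×+1.73) / 3 = (+4.490) / 3 = +1.497 V.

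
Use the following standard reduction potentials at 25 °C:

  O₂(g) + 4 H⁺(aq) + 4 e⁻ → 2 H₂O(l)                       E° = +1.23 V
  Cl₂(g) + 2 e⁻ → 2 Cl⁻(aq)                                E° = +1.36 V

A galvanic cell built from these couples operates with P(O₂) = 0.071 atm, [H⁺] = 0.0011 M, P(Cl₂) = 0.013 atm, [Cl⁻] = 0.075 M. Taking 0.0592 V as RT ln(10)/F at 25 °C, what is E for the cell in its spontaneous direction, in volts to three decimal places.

Cl₂/Cl⁻ is the cathode (higher E°), O₂/H₂O the anode: E°cell = +1.36 − (+1.23) = +0.13 V, n = 4.
Overall: 2 Cl₂(g) + 2 H₂O(l) → 4 Cl⁻(aq) + O₂(g) + 4 H⁺(aq)
Q = [Cl⁻]^4·P(O₂)·[H⁺]^4 / (P(Cl₂)^2); log Q = -13.711.
E = E° − (0.0592/n) log Q = +0.13 − (0.0592/4)(-13.711) = +0.333 V.

+0.333 V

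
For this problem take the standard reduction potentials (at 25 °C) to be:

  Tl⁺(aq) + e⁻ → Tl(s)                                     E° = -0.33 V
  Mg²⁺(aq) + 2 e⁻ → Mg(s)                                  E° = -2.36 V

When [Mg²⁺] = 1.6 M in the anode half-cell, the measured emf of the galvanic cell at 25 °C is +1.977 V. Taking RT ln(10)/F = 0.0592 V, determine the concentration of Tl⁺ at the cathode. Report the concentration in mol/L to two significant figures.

0.16 M

Tl⁺/Tl is the cathode, Mg²⁺/Mg the anode: E°cell = +2.03 V, n = 2.
Overall reaction: 2 Tl⁺(aq) + Mg(s) → 2 Tl(s) + Mg²⁺(aq); Q = [Mg²⁺]^1/[Tl⁺]^2.
From E = E° − (0.0592/n) log Q: log Q = (E° − E)·n/0.0592 = (+2.03 − (+1.977))·2/0.0592 = 1.7905.
So 2·log[Tl⁺] = 1·log(1.6) − log Q = 0.2041 − (1.7905) = -1.5864; log[Tl⁺] = -1.5864 / 2 = -0.7932; [Tl⁺] = 10^(-0.7932) ≈ 0.16 M.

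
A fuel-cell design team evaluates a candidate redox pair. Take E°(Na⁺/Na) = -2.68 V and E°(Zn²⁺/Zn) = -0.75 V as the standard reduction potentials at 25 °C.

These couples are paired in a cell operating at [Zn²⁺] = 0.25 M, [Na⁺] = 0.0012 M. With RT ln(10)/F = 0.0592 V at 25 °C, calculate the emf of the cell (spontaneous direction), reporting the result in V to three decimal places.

+2.085 V

Zn²⁺/Zn is the cathode (higher E°), Na⁺/Na the anode: E°cell = -0.75 − (-2.68) = +1.93 V, n = 2.
Overall: Zn²⁺(aq) + 2 Na(s) → Zn(s) + 2 Na⁺(aq)
Q = [Na⁺]^2 / ([Zn²⁺]); log Q = -5.240.
E = E° − (0.0592/n) log Q = +1.93 − (0.0592/2)(-5.240) = +2.085 V.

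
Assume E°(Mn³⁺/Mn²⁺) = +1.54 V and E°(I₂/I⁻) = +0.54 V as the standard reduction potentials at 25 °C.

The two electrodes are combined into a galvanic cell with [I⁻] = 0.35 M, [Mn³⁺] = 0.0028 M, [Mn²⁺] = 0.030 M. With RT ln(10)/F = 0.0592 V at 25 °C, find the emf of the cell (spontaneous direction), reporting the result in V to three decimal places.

Mn³⁺/Mn²⁺ is the cathode (higher E°), I₂/I⁻ the anode: E°cell = +1.54 − (+0.54) = +1.00 V, n = 2.
Overall: 2 Mn³⁺(aq) + 2 I⁻(aq) → 2 Mn²⁺(aq) + I₂(s)
Q = [Mn²⁺]^2 / ([Mn³⁺]^2·[I⁻]^2); log Q = 2.972.
E = E° − (0.0592/n) log Q = +1.00 − (0.0592/2)(2.972) = +0.912 V.

+0.912 V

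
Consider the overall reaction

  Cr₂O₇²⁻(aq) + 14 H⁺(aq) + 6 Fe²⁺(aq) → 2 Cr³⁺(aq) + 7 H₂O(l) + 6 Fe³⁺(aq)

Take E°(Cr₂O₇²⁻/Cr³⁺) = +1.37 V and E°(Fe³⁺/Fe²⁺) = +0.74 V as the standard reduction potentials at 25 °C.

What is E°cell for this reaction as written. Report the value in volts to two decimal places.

+0.63 V

The Cr₂O₇²⁻/Cr³⁺ couple has the higher reduction potential, so it is the cathode; Fe³⁺/Fe²⁺ is oxidised at the anode.
E°cell = E°(cathode) − E°(anode) = (+1.37) − (+0.74) = +0.63 V.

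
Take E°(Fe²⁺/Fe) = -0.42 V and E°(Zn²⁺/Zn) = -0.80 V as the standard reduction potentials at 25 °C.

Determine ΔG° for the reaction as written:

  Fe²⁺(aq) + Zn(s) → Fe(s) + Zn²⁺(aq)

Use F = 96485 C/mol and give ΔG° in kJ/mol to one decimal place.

-73.3 kJ/mol

As written, Fe²⁺/Fe is reduced (cathode) and Zn²⁺/Zn is oxidised (anode), so E°cell = (-0.42) − (-0.80) = +0.38 V.
Balancing electrons gives n = 2.
ΔG° = −nFE° = −(2)(96485)(+0.38) = -73,329 J = -73.3 kJ/mol.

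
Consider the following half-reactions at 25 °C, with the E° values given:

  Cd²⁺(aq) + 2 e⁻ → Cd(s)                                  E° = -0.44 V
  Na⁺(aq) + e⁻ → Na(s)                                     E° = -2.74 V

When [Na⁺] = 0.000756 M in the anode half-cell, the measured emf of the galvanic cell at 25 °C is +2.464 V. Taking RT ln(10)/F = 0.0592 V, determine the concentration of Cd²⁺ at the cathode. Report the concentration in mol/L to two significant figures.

0.20 M

Cd²⁺/Cd is the cathode, Na⁺/Na the anode: E°cell = +2.30 V, n = 2.
Overall reaction: Cd²⁺(aq) + 2 Na(s) → Cd(s) + 2 Na⁺(aq); Q = [Na⁺]^2/[Cd²⁺]^1.
From E = E° − (0.0592/n) log Q: log Q = (E° − E)·n/0.0592 = (+2.30 − (+2.464))·2/0.0592 = -5.5405.
So 1·log[Cd²⁺] = 2·log(0.000756) − log Q = -6.2430 − (-5.5405) = -0.7025; [Cd²⁺] = 10^(-0.7025) ≈ 0.20 M.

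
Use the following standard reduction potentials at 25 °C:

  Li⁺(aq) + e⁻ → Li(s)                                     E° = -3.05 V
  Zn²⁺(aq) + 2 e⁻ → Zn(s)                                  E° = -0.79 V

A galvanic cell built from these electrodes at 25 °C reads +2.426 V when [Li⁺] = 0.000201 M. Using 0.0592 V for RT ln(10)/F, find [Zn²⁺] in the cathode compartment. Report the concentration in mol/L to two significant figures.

0.016 M

Zn²⁺/Zn is the cathode, Li⁺/Li the anode: E°cell = +2.26 V, n = 2.
Overall reaction: Zn²⁺(aq) + 2 Li(s) → Zn(s) + 2 Li⁺(aq); Q = [Li⁺]^2/[Zn²⁺]^1.
From E = E° − (0.0592/n) log Q: log Q = (E° − E)·n/0.0592 = (+2.26 − (+2.426))·2/0.0592 = -5.6081.
So 1·log[Zn²⁺] = 2·log(0.000201) − log Q = -7.3936 − (-5.6081) = -1.7855; [Zn²⁺] = 10^(-1.7855) ≈ 0.016 M.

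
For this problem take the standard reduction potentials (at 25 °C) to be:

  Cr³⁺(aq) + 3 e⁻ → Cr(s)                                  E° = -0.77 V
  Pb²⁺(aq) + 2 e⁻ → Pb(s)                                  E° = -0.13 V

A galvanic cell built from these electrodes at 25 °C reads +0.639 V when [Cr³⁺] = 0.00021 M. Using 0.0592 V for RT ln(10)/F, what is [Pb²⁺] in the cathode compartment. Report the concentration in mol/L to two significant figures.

Pb²⁺/Pb is the cathode, Cr³⁺/Cr the anode: E°cell = +0.64 V, n = 6.
Overall reaction: 3 Pb²⁺(aq) + 2 Cr(s) → 3 Pb(s) + 2 Cr³⁺(aq); Q = [Cr³⁺]^2/[Pb²⁺]^3.
From E = E° − (0.0592/n) log Q: log Q = (E° − E)·n/0.0592 = (+0.64 − (+0.639))·6/0.0592 = 0.1014.
So 3·log[Pb²⁺] = 2·log(0.00021) − log Q = -7.3556 − (0.1014) = -7.4570; log[Pb²⁺] = -7.4570 / 3 = -2.4857; [Pb²⁺] = 10^(-2.4857) ≈ 0.0033 M.

0.0033 M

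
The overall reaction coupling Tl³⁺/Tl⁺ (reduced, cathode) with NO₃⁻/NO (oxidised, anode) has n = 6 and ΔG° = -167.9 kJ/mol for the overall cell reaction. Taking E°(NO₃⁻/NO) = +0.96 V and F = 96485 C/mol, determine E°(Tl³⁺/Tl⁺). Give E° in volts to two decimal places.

E°cell = −ΔG°/(nF) = −(-167.9×10³)/((6)(96485)) = +0.290 V.
Since Tl³⁺/Tl⁺ is the cathode and NO₃⁻/NO the anode, E°cell = E°(Tl³⁺/Tl⁺) − E°(NO₃⁻/NO).
So E°(Tl³⁺/Tl⁺) = E°cell + E°(NO₃⁻/NO) = +0.290 + (+0.96) = +1.25 V.

+1.25 V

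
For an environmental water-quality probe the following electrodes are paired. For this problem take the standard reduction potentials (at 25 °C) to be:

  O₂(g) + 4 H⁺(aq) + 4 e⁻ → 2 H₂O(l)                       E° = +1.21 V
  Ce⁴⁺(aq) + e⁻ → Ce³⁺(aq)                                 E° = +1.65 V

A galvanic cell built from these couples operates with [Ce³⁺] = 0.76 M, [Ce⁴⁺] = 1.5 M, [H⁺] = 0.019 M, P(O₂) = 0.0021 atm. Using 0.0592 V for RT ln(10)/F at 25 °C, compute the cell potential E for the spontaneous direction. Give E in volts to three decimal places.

+0.599 V

Ce⁴⁺/Ce³⁺ is the cathode (higher E°), O₂/H₂O the anode: E°cell = +1.65 − (+1.21) = +0.44 V, n = 4.
Overall: 4 Ce⁴⁺(aq) + 2 H₂O(l) → 4 Ce³⁺(aq) + O₂(g) + 4 H⁺(aq)
Q = [Ce³⁺]^4·P(O₂)·[H⁺]^4 / ([Ce⁴⁺]^4); log Q = -10.744.
E = E° − (0.0592/n) log Q = +0.44 − (0.0592/4)(-10.744) = +0.599 V.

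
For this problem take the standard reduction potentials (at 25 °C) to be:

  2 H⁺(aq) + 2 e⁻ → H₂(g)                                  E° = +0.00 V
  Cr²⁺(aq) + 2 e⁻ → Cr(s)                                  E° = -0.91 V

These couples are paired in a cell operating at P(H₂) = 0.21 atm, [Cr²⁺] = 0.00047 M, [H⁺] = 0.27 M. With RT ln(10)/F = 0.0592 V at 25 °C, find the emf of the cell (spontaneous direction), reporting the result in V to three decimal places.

+0.995 V

H⁺/H₂ is the cathode (higher E°), Cr²⁺/Cr the anode: E°cell = +0.00 − (-0.91) = +0.91 V, n = 2.
Overall: 2 H⁺(aq) + Cr(s) → H₂(g) + Cr²⁺(aq)
Q = P(H₂)·[Cr²⁺] / ([H⁺]^2); log Q = -2.868.
E = E° − (0.0592/n) log Q = +0.91 − (0.0592/2)(-2.868) = +0.995 V.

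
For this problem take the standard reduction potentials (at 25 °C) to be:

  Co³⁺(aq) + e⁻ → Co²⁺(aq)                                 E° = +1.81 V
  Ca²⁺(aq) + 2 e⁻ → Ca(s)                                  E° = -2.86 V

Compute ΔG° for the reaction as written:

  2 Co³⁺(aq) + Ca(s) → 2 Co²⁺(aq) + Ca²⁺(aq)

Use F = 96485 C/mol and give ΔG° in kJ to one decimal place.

As written, Co³⁺/Co²⁺ is reduced (cathode) and Ca²⁺/Ca is oxidised (anode), so E°cell = (+1.81) − (-2.86) = +4.67 V.
Balancing electrons gives n = 2.
ΔG° = −nFE° = −(2)(96485)(+4.67) = -901,170 J = -901.2 kJ.

-901.2 kJ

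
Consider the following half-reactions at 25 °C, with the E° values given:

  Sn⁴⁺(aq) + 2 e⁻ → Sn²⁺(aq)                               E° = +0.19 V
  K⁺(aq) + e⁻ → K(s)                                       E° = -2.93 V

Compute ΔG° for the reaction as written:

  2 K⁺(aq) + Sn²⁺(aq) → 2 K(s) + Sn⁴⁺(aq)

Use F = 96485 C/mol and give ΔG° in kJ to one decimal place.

+602.1 kJ

As written, K⁺/K is reduced (cathode) and Sn⁴⁺/Sn²⁺ is oxidised (anode), so E°cell = (-2.93) − (+0.19) = -3.12 V.
Balancing electrons gives n = 2.
ΔG° = −nFE° = −(2)(96485)(-3.12) = 602,066 J = +602.1 kJ.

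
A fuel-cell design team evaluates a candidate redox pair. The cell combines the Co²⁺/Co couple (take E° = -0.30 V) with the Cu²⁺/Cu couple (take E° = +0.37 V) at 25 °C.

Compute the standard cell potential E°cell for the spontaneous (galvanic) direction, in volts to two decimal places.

+0.67 V

The Cu²⁺/Cu couple has the higher reduction potential, so it is the cathode; Co²⁺/Co is oxidised at the anode.
E°cell = E°(cathode) − E°(anode) = (+0.37) − (-0.30) = +0.67 V.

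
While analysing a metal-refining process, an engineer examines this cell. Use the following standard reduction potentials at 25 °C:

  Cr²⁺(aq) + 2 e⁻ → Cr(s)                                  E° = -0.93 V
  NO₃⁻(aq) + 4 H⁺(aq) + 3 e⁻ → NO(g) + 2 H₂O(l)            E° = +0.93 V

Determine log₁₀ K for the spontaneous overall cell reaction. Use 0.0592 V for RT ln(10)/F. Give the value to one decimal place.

188.5

Cathode: NO₃⁻/NO; anode: Cr²⁺/Cr. E°cell = +1.86 V, n = 6.
log K = nE°cell / 0.0592 = (6)(+1.86) / 0.0592 = 188.5.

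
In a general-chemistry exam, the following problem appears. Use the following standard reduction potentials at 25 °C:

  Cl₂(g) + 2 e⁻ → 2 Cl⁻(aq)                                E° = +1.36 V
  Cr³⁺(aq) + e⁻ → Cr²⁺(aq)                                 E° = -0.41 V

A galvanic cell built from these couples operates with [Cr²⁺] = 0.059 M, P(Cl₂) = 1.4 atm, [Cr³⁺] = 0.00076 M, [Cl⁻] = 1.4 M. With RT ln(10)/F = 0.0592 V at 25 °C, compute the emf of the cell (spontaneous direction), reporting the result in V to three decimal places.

+1.878 V

Cl₂/Cl⁻ is the cathode (higher E°), Cr³⁺/Cr²⁺ the anode: E°cell = +1.36 − (-0.41) = +1.77 V, n = 2.
Overall: Cl₂(g) + 2 Cr²⁺(aq) → 2 Cl⁻(aq) + 2 Cr³⁺(aq)
Q = [Cl⁻]^2·[Cr³⁺]^2 / (P(Cl₂)·[Cr²⁺]^2); log Q = -3.634.
E = E° − (0.0592/n) log Q = +1.77 − (0.0592/2)(-3.634) = +1.878 V.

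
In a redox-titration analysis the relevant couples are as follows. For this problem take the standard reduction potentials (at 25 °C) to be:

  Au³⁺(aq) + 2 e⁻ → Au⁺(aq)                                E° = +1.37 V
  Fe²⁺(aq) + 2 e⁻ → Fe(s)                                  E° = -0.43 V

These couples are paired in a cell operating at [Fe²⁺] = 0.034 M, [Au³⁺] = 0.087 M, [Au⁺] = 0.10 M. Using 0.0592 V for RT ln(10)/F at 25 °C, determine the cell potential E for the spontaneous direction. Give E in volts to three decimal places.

+1.842 V

Au³⁺/Au⁺ is the cathode (higher E°), Fe²⁺/Fe the anode: E°cell = +1.37 − (-0.43) = +1.80 V, n = 2.
Overall: Au³⁺(aq) + Fe(s) → Au⁺(aq) + Fe²⁺(aq)
Q = [Au⁺]·[Fe²⁺] / ([Au³⁺]); log Q = -1.408.
E = E° − (0.0592/n) log Q = +1.80 − (0.0592/2)(-1.408) = +1.842 V.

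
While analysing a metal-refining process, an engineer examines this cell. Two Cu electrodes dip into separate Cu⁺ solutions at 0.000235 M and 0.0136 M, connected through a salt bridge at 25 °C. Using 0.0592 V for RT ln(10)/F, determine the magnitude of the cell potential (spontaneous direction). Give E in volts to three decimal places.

+0.104 V

For a concentration cell E°cell = 0. The 0.0136 M side is the cathode (reduction is favoured where [Cu⁺] is higher).
With n = 1, E = −(0.0592/1) log([Cu⁺]ₐₙ/[Cu⁺]꜀ₐₜ) = −(0.0592/1) log(0.000235/0.0136) = −(0.0592/1)(-1.762) = +0.104 V.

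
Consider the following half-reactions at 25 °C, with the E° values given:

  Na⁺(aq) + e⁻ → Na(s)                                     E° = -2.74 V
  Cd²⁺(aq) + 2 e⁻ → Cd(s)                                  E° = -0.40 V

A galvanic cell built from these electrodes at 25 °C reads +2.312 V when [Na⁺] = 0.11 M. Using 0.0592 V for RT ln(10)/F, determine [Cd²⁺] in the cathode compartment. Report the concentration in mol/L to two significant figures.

Cd²⁺/Cd is the cathode, Na⁺/Na the anode: E°cell = +2.34 V, n = 2.
Overall reaction: Cd²⁺(aq) + 2 Na(s) → Cd(s) + 2 Na⁺(aq); Q = [Na⁺]^2/[Cd²⁺]^1.
From E = E° − (0.0592/n) log Q: log Q = (E° − E)·n/0.0592 = (+2.34 − (+2.312))·2/0.0592 = 0.9459.
So 1·log[Cd²⁺] = 2·log(0.11) − log Q = -1.9172 − (0.9459) = -2.8631; [Cd²⁺] = 10^(-2.8631) ≈ 0.0014 M.

0.0014 M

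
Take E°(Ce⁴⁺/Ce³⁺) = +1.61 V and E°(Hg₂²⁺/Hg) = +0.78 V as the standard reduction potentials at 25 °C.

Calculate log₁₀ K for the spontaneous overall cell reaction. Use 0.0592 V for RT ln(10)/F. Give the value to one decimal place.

28.0

Cathode: Ce⁴⁺/Ce³⁺; anode: Hg₂²⁺/Hg. E°cell = +0.83 V, n = 2.
log K = nE°cell / 0.0592 = (2)(+0.83) / 0.0592 = 28.0.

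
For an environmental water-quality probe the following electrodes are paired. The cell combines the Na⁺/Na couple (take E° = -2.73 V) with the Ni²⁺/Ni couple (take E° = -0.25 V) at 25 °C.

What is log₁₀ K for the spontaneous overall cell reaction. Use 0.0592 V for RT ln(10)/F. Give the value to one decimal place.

83.8

Cathode: Ni²⁺/Ni; anode: Na⁺/Na. E°cell = +2.48 V, n = 2.
log K = nE°cell / 0.0592 = (2)(+2.48) / 0.0592 = 83.8.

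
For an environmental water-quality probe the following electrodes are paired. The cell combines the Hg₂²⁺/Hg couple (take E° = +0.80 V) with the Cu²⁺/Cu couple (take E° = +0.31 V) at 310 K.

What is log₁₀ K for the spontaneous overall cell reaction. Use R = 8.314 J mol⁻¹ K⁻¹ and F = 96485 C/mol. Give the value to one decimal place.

15.9

Cathode: Hg₂²⁺/Hg; anode: Cu²⁺/Cu. E°cell = (+0.80) − (+0.31) = +0.49 V, with n = 2.
ΔG° = −nFE° = −RT ln K, so ln K = nFE°/(RT) = (2)(96485)(+0.49) / ((8.314)(310)) = 36.687.
log₁₀ K = 36.687 / ln 10 = 15.9.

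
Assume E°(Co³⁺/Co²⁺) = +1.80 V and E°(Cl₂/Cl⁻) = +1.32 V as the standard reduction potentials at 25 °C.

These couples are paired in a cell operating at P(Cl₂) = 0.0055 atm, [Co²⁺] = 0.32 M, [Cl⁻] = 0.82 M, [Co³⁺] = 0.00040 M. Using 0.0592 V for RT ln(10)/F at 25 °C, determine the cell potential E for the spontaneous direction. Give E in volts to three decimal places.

Co³⁺/Co²⁺ is the cathode (higher E°), Cl₂/Cl⁻ the anode: E°cell = +1.80 − (+1.32) = +0.48 V, n = 2.
Overall: 2 Co³⁺(aq) + 2 Cl⁻(aq) → 2 Co²⁺(aq) + Cl₂(g)
Q = [Co²⁺]^2·P(Cl₂) / ([Co³⁺]^2·[Cl⁻]^2); log Q = 3.719.
E = E° − (0.0592/n) log Q = +0.48 − (0.0592/2)(3.719) = +0.370 V.

+0.370 V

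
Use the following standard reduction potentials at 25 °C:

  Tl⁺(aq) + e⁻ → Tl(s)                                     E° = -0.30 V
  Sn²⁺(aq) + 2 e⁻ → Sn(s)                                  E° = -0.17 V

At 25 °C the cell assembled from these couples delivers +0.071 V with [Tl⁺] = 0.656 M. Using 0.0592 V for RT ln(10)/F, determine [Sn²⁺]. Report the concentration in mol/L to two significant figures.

0.0044 M

Sn²⁺/Sn is the cathode, Tl⁺/Tl the anode: E°cell = +0.13 V, n = 2.
Overall reaction: Sn²⁺(aq) + 2 Tl(s) → Sn(s) + 2 Tl⁺(aq); Q = [Tl⁺]^2/[Sn²⁺]^1.
From E = E° − (0.0592/n) log Q: log Q = (E° − E)·n/0.0592 = (+0.13 − (+0.071))·2/0.0592 = 1.9932.
So 1·log[Sn²⁺] = 2·log(0.656) − log Q = -0.3662 − (1.9932) = -2.3594; [Sn²⁺] = 10^(-2.3594) ≈ 0.0044 M.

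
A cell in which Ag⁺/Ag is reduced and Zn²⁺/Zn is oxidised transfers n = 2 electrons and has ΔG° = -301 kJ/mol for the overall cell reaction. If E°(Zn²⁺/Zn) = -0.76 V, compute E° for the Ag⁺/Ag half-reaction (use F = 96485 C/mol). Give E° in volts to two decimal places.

+0.80 V

E°cell = −ΔG°/(nF) = −(-301×10³)/((2)(96485)) = +1.560 V.
Since Ag⁺/Ag is the cathode and Zn²⁺/Zn the anode, E°cell = E°(Ag⁺/Ag) − E°(Zn²⁺/Zn).
So E°(Ag⁺/Ag) = E°cell + E°(Zn²⁺/Zn) = +1.560 + (-0.76) = +0.80 V.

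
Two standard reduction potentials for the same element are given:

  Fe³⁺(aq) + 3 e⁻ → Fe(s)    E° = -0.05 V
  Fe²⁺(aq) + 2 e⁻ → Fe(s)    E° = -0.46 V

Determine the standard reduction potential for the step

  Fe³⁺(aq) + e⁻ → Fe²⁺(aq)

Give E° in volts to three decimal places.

Sequential free energies add, so n₃E°₃ = n₁E°₁ + n₂E°₂.
With n₃ = 3, and the known step contributing 2×(-0.46) V, the unknown satisfies 1·E° = 3×(-0.05) − 2×(-0.46) = +0.770.
E° = +0.770 / 1 = +0.770 V.

+0.770 V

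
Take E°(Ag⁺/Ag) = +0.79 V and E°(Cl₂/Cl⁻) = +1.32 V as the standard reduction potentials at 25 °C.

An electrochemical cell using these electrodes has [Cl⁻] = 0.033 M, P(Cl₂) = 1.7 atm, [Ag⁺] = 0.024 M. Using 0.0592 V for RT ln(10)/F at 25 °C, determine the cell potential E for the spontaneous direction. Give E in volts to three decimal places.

Cl₂/Cl⁻ is the cathode (higher E°), Ag⁺/Ag the anode: E°cell = +1.32 − (+0.79) = +0.53 V, n = 2.
Overall: Cl₂(g) + 2 Ag(s) → 2 Cl⁻(aq) + 2 Ag⁺(aq)
Q = [Cl⁻]^2·[Ag⁺]^2 / (P(Cl₂)); log Q = -6.433.
E = E° − (0.0592/n) log Q = +0.53 − (0.0592/2)(-6.433) = +0.720 V.

+0.720 V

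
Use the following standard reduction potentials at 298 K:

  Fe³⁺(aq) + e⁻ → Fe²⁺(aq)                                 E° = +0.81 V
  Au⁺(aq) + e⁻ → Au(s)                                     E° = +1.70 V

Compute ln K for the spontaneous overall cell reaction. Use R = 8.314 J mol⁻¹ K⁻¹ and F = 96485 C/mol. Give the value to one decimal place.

34.7

Cathode: Au⁺/Au; anode: Fe³⁺/Fe²⁺. E°cell = (+1.70) − (+0.81) = +0.89 V, with n = 1.
ΔG° = −nFE° = −RT ln K, so ln K = nFE°/(RT) = (1)(96485)(+0.89) / ((8.314)(298)) = 34.660.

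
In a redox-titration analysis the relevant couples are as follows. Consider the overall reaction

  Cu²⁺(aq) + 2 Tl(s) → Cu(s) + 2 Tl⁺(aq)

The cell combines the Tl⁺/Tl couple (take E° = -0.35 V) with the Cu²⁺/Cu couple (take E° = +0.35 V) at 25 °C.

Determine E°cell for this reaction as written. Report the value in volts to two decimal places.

The Cu²⁺/Cu couple has the higher reduction potential, so it is the cathode; Tl⁺/Tl is oxidised at the anode.
E°cell = E°(cathode) − E°(anode) = (+0.35) − (-0.35) = +0.70 V.

+0.70 V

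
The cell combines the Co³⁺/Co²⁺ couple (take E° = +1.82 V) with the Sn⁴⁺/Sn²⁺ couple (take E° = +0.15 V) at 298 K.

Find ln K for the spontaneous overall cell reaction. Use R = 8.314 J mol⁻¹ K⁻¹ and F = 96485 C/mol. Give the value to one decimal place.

Cathode: Co³⁺/Co²⁺; anode: Sn⁴⁺/Sn²⁺. E°cell = (+1.82) − (+0.15) = +1.67 V, with n = 2.
ΔG° = −nFE° = −RT ln K, so ln K = nFE°/(RT) = (2)(96485)(+1.67) / ((8.314)(298)) = 130.071.

130.1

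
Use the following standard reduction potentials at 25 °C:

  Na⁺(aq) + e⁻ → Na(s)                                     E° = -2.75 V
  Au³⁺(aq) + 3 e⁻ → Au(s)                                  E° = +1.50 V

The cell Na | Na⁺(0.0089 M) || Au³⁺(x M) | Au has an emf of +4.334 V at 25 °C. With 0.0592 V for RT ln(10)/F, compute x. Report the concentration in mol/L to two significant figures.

Au³⁺/Au is the cathode, Na⁺/Na the anode: E°cell = +4.25 V, n = 3.
Overall reaction: Au³⁺(aq) + 3 Na(s) → Au(s) + 3 Na⁺(aq); Q = [Na⁺]^3/[Au³⁺]^1.
From E = E° − (0.0592/n) log Q: log Q = (E° − E)·n/0.0592 = (+4.25 − (+4.334))·3/0.0592 = -4.2568.
So 1·log[Au³⁺] = 3·log(0.0089) − log Q = -6.1518 − (-4.2568) = -1.8950; [Au³⁺] = 10^(-1.8950) ≈ 0.013 M.

0.013 M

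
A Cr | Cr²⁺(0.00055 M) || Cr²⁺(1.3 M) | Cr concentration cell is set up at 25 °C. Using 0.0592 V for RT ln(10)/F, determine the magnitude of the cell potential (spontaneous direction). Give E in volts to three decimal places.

+0.100 V

For a concentration cell E°cell = 0. The 1.3 M side is the cathode (reduction is favoured where [Cr²⁺] is higher).
With n = 2, E = −(0.0592/2) log([Cr²⁺]ₐₙ/[Cr²⁺]꜀ₐₜ) = −(0.0592/2) log(0.00055/1.3) = −(0.0592/2)(-3.374) = +0.100 V.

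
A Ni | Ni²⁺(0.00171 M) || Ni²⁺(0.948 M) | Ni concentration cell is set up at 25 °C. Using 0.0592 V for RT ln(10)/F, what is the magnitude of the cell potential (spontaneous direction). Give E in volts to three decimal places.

+0.081 V

For a concentration cell E°cell = 0. The 0.948 M side is the cathode (reduction is favoured where [Ni²⁺] is higher).
With n = 2, E = −(0.0592/2) log([Ni²⁺]ₐₙ/[Ni²⁺]꜀ₐₜ) = −(0.0592/2) log(0.00171/0.948) = −(0.0592/2)(-2.744) = +0.081 V.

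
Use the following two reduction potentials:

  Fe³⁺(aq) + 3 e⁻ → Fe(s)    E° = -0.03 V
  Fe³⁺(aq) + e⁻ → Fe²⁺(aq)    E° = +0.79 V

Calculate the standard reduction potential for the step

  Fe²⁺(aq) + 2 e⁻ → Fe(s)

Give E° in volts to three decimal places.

-0.440 V

Sequential free energies add, so n₃E°₃ = n₁E°₁ + n₂E°₂.
With n₃ = 3, and the known step contributing 1×(+0.79) V, the unknown satisfies 2·E° = 3×(-0.03) − 1×(+0.79) = -0.880.
E° = -0.880 / 2 = -0.440 V.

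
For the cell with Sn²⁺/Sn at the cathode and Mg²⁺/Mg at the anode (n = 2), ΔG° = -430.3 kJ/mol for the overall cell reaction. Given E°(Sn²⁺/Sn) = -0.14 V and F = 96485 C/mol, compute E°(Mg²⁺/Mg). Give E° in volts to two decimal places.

-2.37 V

E°cell = −ΔG°/(nF) = −(-430.3×10³)/((2)(96485)) = +2.230 V.
Since Sn²⁺/Sn is the cathode and Mg²⁺/Mg the anode, E°cell = E°(Sn²⁺/Sn) − E°(Mg²⁺/Mg).
So E°(Mg²⁺/Mg) = E°(Sn²⁺/Sn) − E°cell = (-0.14) − (+2.230) = -2.37 V.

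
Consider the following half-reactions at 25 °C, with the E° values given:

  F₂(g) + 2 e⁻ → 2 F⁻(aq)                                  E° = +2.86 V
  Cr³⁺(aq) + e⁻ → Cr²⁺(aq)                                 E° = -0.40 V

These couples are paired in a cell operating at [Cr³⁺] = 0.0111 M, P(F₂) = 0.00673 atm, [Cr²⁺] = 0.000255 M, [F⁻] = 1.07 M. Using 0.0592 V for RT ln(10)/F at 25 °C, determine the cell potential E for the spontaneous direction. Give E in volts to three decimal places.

F₂/F⁻ is the cathode (higher E°), Cr³⁺/Cr²⁺ the anode: E°cell = +2.86 − (-0.40) = +3.26 V, n = 2.
Overall: F₂(g) + 2 Cr²⁺(aq) → 2 F⁻(aq) + 2 Cr³⁺(aq)
Q = [F⁻]^2·[Cr³⁺]^2 / (P(F₂)·[Cr²⁺]^2); log Q = 5.508.
E = E° − (0.0592/n) log Q = +3.26 − (0.0592/2)(5.508) = +3.097 V.

+3.097 V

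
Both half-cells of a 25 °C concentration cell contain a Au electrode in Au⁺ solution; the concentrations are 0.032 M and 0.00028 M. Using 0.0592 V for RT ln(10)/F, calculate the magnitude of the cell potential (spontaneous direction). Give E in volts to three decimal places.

For a concentration cell E°cell = 0. The 0.032 M side is the cathode (reduction is favoured where [Au⁺] is higher).
With n = 1, E = −(0.0592/1) log([Au⁺]ₐₙ/[Au⁺]꜀ₐₜ) = −(0.0592/1) log(0.00028/0.032) = −(0.0592/1)(-2.058) = +0.122 V.

+0.122 V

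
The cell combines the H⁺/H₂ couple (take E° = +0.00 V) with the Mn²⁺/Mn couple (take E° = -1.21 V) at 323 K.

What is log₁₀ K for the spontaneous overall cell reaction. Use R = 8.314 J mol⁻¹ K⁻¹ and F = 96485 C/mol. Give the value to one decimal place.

Cathode: H⁺/H₂; anode: Mn²⁺/Mn. E°cell = (+0.00) − (-1.21) = +1.21 V, with n = 2.
ΔG° = −nFE° = −RT ln K, so ln K = nFE°/(RT) = (2)(96485)(+1.21) / ((8.314)(323)) = 86.949.
log₁₀ K = 86.949 / ln 10 = 37.8.

37.8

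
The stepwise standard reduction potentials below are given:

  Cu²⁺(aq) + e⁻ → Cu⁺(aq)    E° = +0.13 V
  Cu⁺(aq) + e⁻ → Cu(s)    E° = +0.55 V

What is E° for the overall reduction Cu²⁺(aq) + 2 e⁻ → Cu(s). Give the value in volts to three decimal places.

+0.340 V

Standard free energies of sequential steps add: ΔG°₃ = ΔG°₁ + ΔG°₂, so n₃E°₃ = n₁E°₁ + n₂E°₂.
E°₃ = (1×+0.13 + 1×+0.55) / 2 = (+0.680) / 2 = +0.340 V.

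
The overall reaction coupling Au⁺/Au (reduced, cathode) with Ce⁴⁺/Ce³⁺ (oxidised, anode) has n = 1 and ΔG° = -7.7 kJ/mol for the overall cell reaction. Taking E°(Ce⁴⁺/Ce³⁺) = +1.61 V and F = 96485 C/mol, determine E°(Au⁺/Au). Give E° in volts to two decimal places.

E°cell = −ΔG°/(nF) = −(-7.7×10³)/((1)(96485)) = +0.080 V.
Since Au⁺/Au is the cathode and Ce⁴⁺/Ce³⁺ the anode, E°cell = E°(Au⁺/Au) − E°(Ce⁴⁺/Ce³⁺).
So E°(Au⁺/Au) = E°cell + E°(Ce⁴⁺/Ce³⁺) = +0.080 + (+1.61) = +1.69 V.

+1.69 V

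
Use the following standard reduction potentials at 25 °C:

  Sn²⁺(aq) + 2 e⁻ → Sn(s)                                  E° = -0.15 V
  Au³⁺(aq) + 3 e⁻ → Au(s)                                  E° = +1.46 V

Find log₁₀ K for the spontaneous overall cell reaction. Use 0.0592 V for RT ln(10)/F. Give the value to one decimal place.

Cathode: Au³⁺/Au; anode: Sn²⁺/Sn. E°cell = +1.61 V, n = 6.
log K = nE°cell / 0.0592 = (6)(+1.61) / 0.0592 = 163.2.

163.2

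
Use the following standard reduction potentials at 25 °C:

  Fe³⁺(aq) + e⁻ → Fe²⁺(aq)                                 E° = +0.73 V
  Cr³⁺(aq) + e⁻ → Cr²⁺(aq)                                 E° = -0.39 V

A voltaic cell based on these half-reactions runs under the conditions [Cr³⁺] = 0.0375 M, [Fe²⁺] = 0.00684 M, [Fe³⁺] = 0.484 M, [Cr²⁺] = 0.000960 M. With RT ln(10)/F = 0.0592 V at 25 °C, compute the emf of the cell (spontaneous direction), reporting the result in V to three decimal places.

Fe³⁺/Fe²⁺ is the cathode (higher E°), Cr³⁺/Cr²⁺ the anode: E°cell = +0.73 − (-0.39) = +1.12 V, n = 1.
Overall: Fe³⁺(aq) + Cr²⁺(aq) → Fe²⁺(aq) + Cr³⁺(aq)
Q = [Fe²⁺]·[Cr³⁺] / ([Fe³⁺]·[Cr²⁺]); log Q = -0.258.
E = E° − (0.0592/n) log Q = +1.12 − (0.0592/1)(-0.258) = +1.135 V.

+1.135 V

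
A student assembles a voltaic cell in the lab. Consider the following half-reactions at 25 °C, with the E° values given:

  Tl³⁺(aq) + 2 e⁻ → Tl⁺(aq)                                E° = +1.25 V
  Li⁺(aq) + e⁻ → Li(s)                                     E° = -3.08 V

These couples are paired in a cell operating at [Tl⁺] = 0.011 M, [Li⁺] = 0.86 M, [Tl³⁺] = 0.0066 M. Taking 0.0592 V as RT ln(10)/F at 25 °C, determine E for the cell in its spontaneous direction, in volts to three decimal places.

+4.327 V

Tl³⁺/Tl⁺ is the cathode (higher E°), Li⁺/Li the anode: E°cell = +1.25 − (-3.08) = +4.33 V, n = 2.
Overall: Tl³⁺(aq) + 2 Li(s) → Tl⁺(aq) + 2 Li⁺(aq)
Q = [Tl⁺]·[Li⁺]^2 / ([Tl³⁺]); log Q = 0.091.
E = E° − (0.0592/n) log Q = +4.33 − (0.0592/2)(0.091) = +4.327 V.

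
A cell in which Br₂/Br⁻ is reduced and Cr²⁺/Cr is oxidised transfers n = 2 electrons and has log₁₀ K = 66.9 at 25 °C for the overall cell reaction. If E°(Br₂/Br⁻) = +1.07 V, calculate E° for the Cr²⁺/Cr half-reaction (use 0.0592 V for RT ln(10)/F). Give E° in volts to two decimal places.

E°cell = (0.0592/n)·log K = (0.0592/2)(66.9) = +1.980 V.
Since Br₂/Br⁻ is the cathode and Cr²⁺/Cr the anode, E°cell = E°(Br₂/Br⁻) − E°(Cr²⁺/Cr).
So E°(Cr²⁺/Cr) = E°(Br₂/Br⁻) − E°cell = (+1.07) − (+1.980) = -0.91 V.

-0.91 V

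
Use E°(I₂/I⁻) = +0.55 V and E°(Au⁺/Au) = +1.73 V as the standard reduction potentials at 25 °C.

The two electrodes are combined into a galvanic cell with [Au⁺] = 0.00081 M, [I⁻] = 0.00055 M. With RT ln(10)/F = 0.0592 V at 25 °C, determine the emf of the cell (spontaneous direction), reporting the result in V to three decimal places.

+0.804 V

Au⁺/Au is the cathode (higher E°), I₂/I⁻ the anode: E°cell = +1.73 − (+0.55) = +1.18 V, n = 2.
Overall: 2 Au⁺(aq) + 2 I⁻(aq) → 2 Au(s) + I₂(s)
Q = 1 / ([Au⁺]^2·[I⁻]^2); log Q = 12.702.
E = E° − (0.0592/n) log Q = +1.18 − (0.0592/2)(12.702) = +0.804 V.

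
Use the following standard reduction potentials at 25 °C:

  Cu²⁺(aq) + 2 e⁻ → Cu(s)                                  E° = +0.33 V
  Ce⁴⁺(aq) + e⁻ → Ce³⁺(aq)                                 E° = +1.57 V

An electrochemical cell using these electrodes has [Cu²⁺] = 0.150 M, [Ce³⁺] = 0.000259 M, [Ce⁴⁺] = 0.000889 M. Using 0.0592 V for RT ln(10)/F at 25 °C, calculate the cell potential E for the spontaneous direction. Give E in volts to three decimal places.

+1.296 V

Ce⁴⁺/Ce³⁺ is the cathode (higher E°), Cu²⁺/Cu the anode: E°cell = +1.57 − (+0.33) = +1.24 V, n = 2.
Overall: 2 Ce⁴⁺(aq) + Cu(s) → 2 Ce³⁺(aq) + Cu²⁺(aq)
Q = [Ce³⁺]^2·[Cu²⁺] / ([Ce⁴⁺]^2); log Q = -1.895.
E = E° − (0.0592/n) log Q = +1.24 − (0.0592/2)(-1.895) = +1.296 V.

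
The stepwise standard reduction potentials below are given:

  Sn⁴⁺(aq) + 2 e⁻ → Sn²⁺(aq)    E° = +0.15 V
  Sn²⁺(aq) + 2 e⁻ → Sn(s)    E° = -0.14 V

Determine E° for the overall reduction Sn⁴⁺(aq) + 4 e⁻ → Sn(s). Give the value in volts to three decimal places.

+0.005 V

Standard free energies of sequential steps add: ΔG°₃ = ΔG°₁ + ΔG°₂, so n₃E°₃ = n₁E°₁ + n₂E°₂.
E°₃ = (2×+0.15 + 2×-0.14) / 4 = (+0.020) / 4 = +0.005 V.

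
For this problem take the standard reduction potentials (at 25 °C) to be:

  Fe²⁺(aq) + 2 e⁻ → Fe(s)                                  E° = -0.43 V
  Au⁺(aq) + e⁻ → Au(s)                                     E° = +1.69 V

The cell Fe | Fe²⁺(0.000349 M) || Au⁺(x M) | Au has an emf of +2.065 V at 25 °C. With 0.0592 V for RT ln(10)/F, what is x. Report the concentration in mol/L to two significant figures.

0.0022 M

Au⁺/Au is the cathode, Fe²⁺/Fe the anode: E°cell = +2.12 V, n = 2.
Overall reaction: 2 Au⁺(aq) + Fe(s) → 2 Au(s) + Fe²⁺(aq); Q = [Fe²⁺]^1/[Au⁺]^2.
From E = E° − (0.0592/n) log Q: log Q = (E° − E)·n/0.0592 = (+2.12 − (+2.065))·2/0.0592 = 1.8581.
So 2·log[Au⁺] = 1·log(0.000349) − log Q = -3.4572 − (1.8581) = -5.3153; log[Au⁺] = -5.3153 / 2 = -2.6576; [Au⁺] = 10^(-2.6576) ≈ 0.0022 M.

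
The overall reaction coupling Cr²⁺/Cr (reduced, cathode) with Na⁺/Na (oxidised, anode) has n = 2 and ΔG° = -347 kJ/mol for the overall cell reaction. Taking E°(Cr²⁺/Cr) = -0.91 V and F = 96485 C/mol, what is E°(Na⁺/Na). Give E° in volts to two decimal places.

E°cell = −ΔG°/(nF) = −(-347×10³)/((2)(96485)) = +1.798 V.
Since Cr²⁺/Cr is the cathode and Na⁺/Na the anode, E°cell = E°(Cr²⁺/Cr) − E°(Na⁺/Na).
So E°(Na⁺/Na) = E°(Cr²⁺/Cr) − E°cell = (-0.91) − (+1.798) = -2.71 V.

-2.71 V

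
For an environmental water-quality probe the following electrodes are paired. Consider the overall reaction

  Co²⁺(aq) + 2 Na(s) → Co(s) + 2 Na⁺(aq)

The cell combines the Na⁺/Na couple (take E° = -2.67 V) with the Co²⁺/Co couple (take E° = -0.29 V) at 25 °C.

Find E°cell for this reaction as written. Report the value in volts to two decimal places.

The Co²⁺/Co couple has the higher reduction potential, so it is the cathode; Na⁺/Na is oxidised at the anode.
E°cell = E°(cathode) − E°(anode) = (-0.29) − (-2.67) = +2.38 V.

+2.38 V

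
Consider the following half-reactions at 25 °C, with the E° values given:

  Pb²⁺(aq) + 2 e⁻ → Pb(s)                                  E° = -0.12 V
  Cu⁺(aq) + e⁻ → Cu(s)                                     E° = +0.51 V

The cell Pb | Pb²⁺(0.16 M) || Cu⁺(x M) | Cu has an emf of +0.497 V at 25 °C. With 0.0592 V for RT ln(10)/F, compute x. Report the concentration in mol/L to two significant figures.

Cu⁺/Cu is the cathode, Pb²⁺/Pb the anode: E°cell = +0.63 V, n = 2.
Overall reaction: 2 Cu⁺(aq) + Pb(s) → 2 Cu(s) + Pb²⁺(aq); Q = [Pb²⁺]^1/[Cu⁺]^2.
From E = E° − (0.0592/n) log Q: log Q = (E° − E)·n/0.0592 = (+0.63 − (+0.497))·2/0.0592 = 4.4932.
So 2·log[Cu⁺] = 1·log(0.16) − log Q = -0.7959 − (4.4932) = -5.2891; log[Cu⁺] = -5.2891 / 2 = -2.6446; [Cu⁺] = 10^(-2.6446) ≈ 0.0023 M.

0.0023 M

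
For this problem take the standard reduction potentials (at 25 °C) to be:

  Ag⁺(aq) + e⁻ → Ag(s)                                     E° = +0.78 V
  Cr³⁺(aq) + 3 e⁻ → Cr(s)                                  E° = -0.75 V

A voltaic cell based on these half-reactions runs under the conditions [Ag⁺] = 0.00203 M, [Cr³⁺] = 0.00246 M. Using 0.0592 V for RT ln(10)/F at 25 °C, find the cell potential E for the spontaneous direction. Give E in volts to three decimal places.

+1.422 V

Ag⁺/Ag is the cathode (higher E°), Cr³⁺/Cr the anode: E°cell = +0.78 − (-0.75) = +1.53 V, n = 3.
Overall: 3 Ag⁺(aq) + Cr(s) → 3 Ag(s) + Cr³⁺(aq)
Q = [Cr³⁺] / ([Ag⁺]^3); log Q = 5.468.
E = E° − (0.0592/n) log Q = +1.53 − (0.0592/3)(5.468) = +1.422 V.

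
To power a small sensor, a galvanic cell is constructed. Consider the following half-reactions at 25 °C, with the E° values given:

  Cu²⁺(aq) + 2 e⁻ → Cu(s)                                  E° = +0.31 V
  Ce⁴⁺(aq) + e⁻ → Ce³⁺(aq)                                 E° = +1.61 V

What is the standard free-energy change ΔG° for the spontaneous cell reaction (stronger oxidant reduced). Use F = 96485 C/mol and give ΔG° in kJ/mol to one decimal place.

-250.9 kJ/mol

Ce⁴⁺/Ce³⁺ (E° = +1.61 V) is the cathode; Cu²⁺/Cu (E° = +0.31 V) is the anode, so E°cell = +1.30 V.
Balancing electrons gives n = 2 (lcm of 1 and 2).
ΔG° = −nFE° = −(2)(96485)(+1.30) = -250,861 J = -250.9 kJ/mol.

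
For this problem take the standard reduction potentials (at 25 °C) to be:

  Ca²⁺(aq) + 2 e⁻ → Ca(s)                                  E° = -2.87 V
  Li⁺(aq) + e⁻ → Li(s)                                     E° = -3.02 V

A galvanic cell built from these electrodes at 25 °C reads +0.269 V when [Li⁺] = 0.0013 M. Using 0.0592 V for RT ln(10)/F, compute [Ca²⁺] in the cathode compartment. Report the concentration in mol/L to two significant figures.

0.018 M

Ca²⁺/Ca is the cathode, Li⁺/Li the anode: E°cell = +0.15 V, n = 2.
Overall reaction: Ca²⁺(aq) + 2 Li(s) → Ca(s) + 2 Li⁺(aq); Q = [Li⁺]^2/[Ca²⁺]^1.
From E = E° − (0.0592/n) log Q: log Q = (E° − E)·n/0.0592 = (+0.15 − (+0.269))·2/0.0592 = -4.0203.
So 1·log[Ca²⁺] = 2·log(0.0013) − log Q = -5.7721 − (-4.0203) = -1.7518; [Ca²⁺] = 10^(-1.7518) ≈ 0.018 M.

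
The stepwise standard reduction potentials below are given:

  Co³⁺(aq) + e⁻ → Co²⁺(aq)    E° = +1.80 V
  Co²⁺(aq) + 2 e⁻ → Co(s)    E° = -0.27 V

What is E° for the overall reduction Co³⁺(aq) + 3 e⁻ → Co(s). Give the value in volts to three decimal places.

Standard free energies of sequential steps add: ΔG°₃ = ΔG°₁ + ΔG°₂, so n₃E°₃ = n₁E°₁ + n₂E°₂.
E°₃ = (1×+1.80 + 2×-0.27) / 3 = (+1.260) / 3 = +0.420 V.
E° values themselves are not directly additive — weighting by electron count is essential.

+0.420 V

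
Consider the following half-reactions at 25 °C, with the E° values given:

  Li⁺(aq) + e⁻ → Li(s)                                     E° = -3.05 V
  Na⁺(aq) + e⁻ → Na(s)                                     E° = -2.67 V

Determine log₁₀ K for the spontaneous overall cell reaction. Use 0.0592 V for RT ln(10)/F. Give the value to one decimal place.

6.4

Cathode: Na⁺/Na; anode: Li⁺/Li. E°cell = +0.38 V, n = 1.
log K = nE°cell / 0.0592 = (1)(+0.38) / 0.0592 = 6.4.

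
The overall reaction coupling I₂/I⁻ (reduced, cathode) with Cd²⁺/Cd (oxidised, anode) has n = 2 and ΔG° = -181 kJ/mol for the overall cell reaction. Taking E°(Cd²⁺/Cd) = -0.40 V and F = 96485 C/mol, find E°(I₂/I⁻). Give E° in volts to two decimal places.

+0.54 V

E°cell = −ΔG°/(nF) = −(-181×10³)/((2)(96485)) = +0.938 V.
Since I₂/I⁻ is the cathode and Cd²⁺/Cd the anode, E°cell = E°(I₂/I⁻) − E°(Cd²⁺/Cd).
So E°(I₂/I⁻) = E°cell + E°(Cd²⁺/Cd) = +0.938 + (-0.40) = +0.54 V.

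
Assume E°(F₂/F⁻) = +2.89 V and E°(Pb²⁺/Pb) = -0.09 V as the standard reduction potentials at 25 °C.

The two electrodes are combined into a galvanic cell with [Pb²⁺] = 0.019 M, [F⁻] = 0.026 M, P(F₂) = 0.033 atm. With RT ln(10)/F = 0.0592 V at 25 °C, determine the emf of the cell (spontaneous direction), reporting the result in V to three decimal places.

F₂/F⁻ is the cathode (higher E°), Pb²⁺/Pb the anode: E°cell = +2.89 − (-0.09) = +2.98 V, n = 2.
Overall: F₂(g) + Pb(s) → 2 F⁻(aq) + Pb²⁺(aq)
Q = [F⁻]^2·[Pb²⁺] / (P(F₂)); log Q = -3.410.
E = E° − (0.0592/n) log Q = +2.98 − (0.0592/2)(-3.410) = +3.081 V.

+3.081 V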